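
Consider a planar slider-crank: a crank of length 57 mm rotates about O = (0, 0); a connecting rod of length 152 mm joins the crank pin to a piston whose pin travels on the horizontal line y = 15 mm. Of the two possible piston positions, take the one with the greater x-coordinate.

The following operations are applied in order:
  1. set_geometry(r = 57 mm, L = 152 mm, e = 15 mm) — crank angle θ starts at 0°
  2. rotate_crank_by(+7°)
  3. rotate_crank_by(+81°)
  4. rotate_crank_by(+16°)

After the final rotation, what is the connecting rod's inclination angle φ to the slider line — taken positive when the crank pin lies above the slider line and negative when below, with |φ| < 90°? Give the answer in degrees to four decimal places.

15.3775

set_geometry: r = 57 mm, L = 152 mm, e = 15 mm; θ ← 0°
rotate_crank_by(+7°): θ ← 0° +7° = 7°
rotate_crank_by(+81°): θ ← 7° +81° = 88°
rotate_crank_by(+16°): θ ← 88° +16° = 104°
crank pin P = (r cos θ, r sin θ) = (-13.789548, 55.306856)
h = r sin θ − e = 55.306856 − 15 = 40.306856
sin φ = h / L = 40.306856 / 152 = 0.26517669
φ = arcsin(0.26517669) = 15.377452°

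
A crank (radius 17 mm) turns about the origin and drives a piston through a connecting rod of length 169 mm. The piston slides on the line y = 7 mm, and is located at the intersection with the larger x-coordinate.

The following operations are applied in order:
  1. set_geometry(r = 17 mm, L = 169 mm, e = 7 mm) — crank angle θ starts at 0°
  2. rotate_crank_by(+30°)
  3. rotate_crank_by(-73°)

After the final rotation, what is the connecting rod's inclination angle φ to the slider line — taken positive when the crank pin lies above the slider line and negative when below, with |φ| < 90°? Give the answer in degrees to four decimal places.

set_geometry: r = 17 mm, L = 169 mm, e = 7 mm; θ ← 0°
rotate_crank_by(+30°): θ ← 0° +30° = 30°
rotate_crank_by(-73°): θ ← 30° -73° = -43°
crank pin P = (r cos θ, r sin θ) = (12.433013, -11.593972)
h = r sin θ − e = -11.593972 − 7 = -18.593972
sin φ = h / L = -18.593972 / 169 = -0.11002350
φ = arcsin(-0.11002350) = -6.316670°

-6.3167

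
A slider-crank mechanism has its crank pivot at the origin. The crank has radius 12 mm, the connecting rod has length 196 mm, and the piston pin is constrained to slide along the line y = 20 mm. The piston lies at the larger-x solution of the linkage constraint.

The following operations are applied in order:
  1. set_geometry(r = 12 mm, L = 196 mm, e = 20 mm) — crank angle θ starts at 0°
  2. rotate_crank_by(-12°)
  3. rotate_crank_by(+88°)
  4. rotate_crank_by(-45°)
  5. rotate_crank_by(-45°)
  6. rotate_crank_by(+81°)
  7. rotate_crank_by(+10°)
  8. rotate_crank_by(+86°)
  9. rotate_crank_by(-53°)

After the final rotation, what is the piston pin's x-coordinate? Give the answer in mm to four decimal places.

191.7015

set_geometry: r = 12 mm, L = 196 mm, e = 20 mm; θ ← 0°
rotate_crank_by(-12°): θ ← 0° -12° = -12°
rotate_crank_by(+88°): θ ← -12° +88° = 76°
rotate_crank_by(-45°): θ ← 76° -45° = 31°
rotate_crank_by(-45°): θ ← 31° -45° = -14°
rotate_crank_by(+81°): θ ← -14° +81° = 67°
rotate_crank_by(+10°): θ ← 67° +10° = 77°
rotate_crank_by(+86°): θ ← 77° +86° = 163°
rotate_crank_by(-53°): θ ← 163° -53° = 110°
crank pin P = (r cos θ, r sin θ) = (-4.104242, 11.276311)
h = r sin θ − e = 11.276311 − 20 = -8.723689
x = r cos θ + √(L² − h²) = -4.104242 + √(38416.0 − 76.1027) = -4.104242 + 195.805764 = 191.701522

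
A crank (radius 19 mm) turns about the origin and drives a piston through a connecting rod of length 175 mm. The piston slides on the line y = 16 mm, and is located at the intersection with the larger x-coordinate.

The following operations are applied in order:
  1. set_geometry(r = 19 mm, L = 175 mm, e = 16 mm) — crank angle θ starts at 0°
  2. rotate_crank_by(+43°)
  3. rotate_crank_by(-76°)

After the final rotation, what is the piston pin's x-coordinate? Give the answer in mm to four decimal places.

188.9399

set_geometry: r = 19 mm, L = 175 mm, e = 16 mm; θ ← 0°
rotate_crank_by(+43°): θ ← 0° +43° = 43°
rotate_crank_by(-76°): θ ← 43° -76° = -33°
crank pin P = (r cos θ, r sin θ) = (15.934741, -10.348142)
h = r sin θ − e = -10.348142 − 16 = -26.348142
x = r cos θ + √(L² − h²) = 15.934741 + √(30625.0 − 694.2246) = 15.934741 + 173.005131 = 188.939872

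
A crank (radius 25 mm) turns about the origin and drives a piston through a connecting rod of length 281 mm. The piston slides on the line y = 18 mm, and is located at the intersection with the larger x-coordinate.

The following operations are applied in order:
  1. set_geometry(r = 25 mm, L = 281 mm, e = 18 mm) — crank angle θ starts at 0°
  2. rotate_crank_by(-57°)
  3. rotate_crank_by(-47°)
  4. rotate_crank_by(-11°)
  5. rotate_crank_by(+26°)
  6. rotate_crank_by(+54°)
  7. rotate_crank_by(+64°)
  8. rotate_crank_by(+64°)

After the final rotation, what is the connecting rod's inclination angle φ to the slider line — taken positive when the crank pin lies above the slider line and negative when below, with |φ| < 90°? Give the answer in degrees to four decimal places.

1.4205

set_geometry: r = 25 mm, L = 281 mm, e = 18 mm; θ ← 0°
rotate_crank_by(-57°): θ ← 0° -57° = -57°
rotate_crank_by(-47°): θ ← -57° -47° = -104°
rotate_crank_by(-11°): θ ← -104° -11° = -115°
rotate_crank_by(+26°): θ ← -115° +26° = -89°
rotate_crank_by(+54°): θ ← -89° +54° = -35°
rotate_crank_by(+64°): θ ← -35° +64° = 29°
rotate_crank_by(+64°): θ ← 29° +64° = 93°
crank pin P = (r cos θ, r sin θ) = (-1.308399, 24.965738)
h = r sin θ − e = 24.965738 − 18 = 6.965738
sin φ = h / L = 6.965738 / 281 = 0.02478910
φ = arcsin(0.02478910) = 1.420457°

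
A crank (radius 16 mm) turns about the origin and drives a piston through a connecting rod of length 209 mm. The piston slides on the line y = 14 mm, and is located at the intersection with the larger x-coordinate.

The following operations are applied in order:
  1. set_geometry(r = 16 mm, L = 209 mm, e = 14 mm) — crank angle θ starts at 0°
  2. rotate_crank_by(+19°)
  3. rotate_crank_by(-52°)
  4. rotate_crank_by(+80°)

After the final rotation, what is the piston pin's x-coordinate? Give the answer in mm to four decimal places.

219.8993

set_geometry: r = 16 mm, L = 209 mm, e = 14 mm; θ ← 0°
rotate_crank_by(+19°): θ ← 0° +19° = 19°
rotate_crank_by(-52°): θ ← 19° -52° = -33°
rotate_crank_by(+80°): θ ← -33° +80° = 47°
crank pin P = (r cos θ, r sin θ) = (10.911974, 11.701659)
h = r sin θ − e = 11.701659 − 14 = -2.298341
x = r cos θ + √(L² − h²) = 10.911974 + √(43681.0 − 5.2824) = 10.911974 + 208.987362 = 219.899336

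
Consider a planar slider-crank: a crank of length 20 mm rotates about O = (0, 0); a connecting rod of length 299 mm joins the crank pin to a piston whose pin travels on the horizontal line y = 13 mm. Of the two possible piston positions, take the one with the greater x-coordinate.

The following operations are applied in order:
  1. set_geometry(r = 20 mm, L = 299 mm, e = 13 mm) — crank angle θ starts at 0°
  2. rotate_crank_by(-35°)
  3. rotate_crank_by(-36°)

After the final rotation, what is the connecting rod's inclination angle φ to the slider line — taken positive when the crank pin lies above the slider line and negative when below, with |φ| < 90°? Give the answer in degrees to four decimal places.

set_geometry: r = 20 mm, L = 299 mm, e = 13 mm; θ ← 0°
rotate_crank_by(-35°): θ ← 0° -35° = -35°
rotate_crank_by(-36°): θ ← -35° -36° = -71°
crank pin P = (r cos θ, r sin θ) = (6.511363, -18.910372)
h = r sin θ − e = -18.910372 − 13 = -31.910372
sin φ = h / L = -31.910372 / 299 = -0.10672365
φ = arcsin(-0.10672365) = -6.126483°

-6.1265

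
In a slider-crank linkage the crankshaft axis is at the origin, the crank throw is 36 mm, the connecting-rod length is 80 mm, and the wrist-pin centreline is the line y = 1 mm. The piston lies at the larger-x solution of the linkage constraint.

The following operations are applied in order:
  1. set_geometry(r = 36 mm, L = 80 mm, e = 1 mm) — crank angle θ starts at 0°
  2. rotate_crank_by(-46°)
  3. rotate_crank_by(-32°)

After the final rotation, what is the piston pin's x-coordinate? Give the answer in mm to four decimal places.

78.8192

set_geometry: r = 36 mm, L = 80 mm, e = 1 mm; θ ← 0°
rotate_crank_by(-46°): θ ← 0° -46° = -46°
rotate_crank_by(-32°): θ ← -46° -32° = -78°
crank pin P = (r cos θ, r sin θ) = (7.484821, -35.213314)
h = r sin θ − e = -35.213314 − 1 = -36.213314
x = r cos θ + √(L² − h²) = 7.484821 + √(6400.0 − 1311.4041) = 7.484821 + 71.334395 = 78.819216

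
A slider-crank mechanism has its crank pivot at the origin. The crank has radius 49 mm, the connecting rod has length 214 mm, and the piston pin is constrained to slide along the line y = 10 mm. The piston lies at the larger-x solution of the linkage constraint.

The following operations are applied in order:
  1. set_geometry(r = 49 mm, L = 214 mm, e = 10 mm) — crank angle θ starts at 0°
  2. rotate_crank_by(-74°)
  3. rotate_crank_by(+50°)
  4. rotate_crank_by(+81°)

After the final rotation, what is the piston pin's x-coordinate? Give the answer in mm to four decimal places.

238.4162

set_geometry: r = 49 mm, L = 214 mm, e = 10 mm; θ ← 0°
rotate_crank_by(-74°): θ ← 0° -74° = -74°
rotate_crank_by(+50°): θ ← -74° +50° = -24°
rotate_crank_by(+81°): θ ← -24° +81° = 57°
crank pin P = (r cos θ, r sin θ) = (26.687313, 41.094858)
h = r sin θ − e = 41.094858 − 10 = 31.094858
x = r cos θ + √(L² − h²) = 26.687313 + √(45796.0 − 966.8902) = 26.687313 + 211.728859 = 238.416172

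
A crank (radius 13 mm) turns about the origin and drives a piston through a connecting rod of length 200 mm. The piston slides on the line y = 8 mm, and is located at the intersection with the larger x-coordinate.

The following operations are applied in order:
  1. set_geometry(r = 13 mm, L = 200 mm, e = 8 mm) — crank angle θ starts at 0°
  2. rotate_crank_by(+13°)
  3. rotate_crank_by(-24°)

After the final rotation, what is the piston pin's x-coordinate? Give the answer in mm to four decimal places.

set_geometry: r = 13 mm, L = 200 mm, e = 8 mm; θ ← 0°
rotate_crank_by(+13°): θ ← 0° +13° = 13°
rotate_crank_by(-24°): θ ← 13° -24° = -11°
crank pin P = (r cos θ, r sin θ) = (12.761153, -2.480517)
h = r sin θ − e = -2.480517 − 8 = -10.480517
x = r cos θ + √(L² − h²) = 12.761153 + √(40000.0 − 109.8412) = 12.761153 + 199.725208 = 212.486362

212.4864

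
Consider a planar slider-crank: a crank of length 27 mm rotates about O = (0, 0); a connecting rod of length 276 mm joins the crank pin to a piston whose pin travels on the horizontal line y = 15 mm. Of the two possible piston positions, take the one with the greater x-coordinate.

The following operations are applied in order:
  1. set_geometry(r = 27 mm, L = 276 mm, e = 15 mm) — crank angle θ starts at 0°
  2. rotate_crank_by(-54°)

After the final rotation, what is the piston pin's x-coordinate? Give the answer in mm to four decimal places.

set_geometry: r = 27 mm, L = 276 mm, e = 15 mm; θ ← 0°
rotate_crank_by(-54°): θ ← 0° -54° = -54°
crank pin P = (r cos θ, r sin θ) = (15.870202, -21.843459)
h = r sin θ − e = -21.843459 − 15 = -36.843459
x = r cos θ + √(L² − h²) = 15.870202 + √(76176.0 − 1357.4405) = 15.870202 + 273.529815 = 289.400017

289.4000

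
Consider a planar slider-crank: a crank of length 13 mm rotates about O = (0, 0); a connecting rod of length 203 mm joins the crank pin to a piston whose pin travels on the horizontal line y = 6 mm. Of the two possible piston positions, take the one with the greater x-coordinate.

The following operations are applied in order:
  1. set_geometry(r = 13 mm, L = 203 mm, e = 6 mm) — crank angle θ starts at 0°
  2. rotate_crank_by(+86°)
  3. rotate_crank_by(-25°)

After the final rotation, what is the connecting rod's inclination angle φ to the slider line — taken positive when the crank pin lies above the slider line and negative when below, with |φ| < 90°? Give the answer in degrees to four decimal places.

set_geometry: r = 13 mm, L = 203 mm, e = 6 mm; θ ← 0°
rotate_crank_by(+86°): θ ← 0° +86° = 86°
rotate_crank_by(-25°): θ ← 86° -25° = 61°
crank pin P = (r cos θ, r sin θ) = (6.302525, 11.370056)
h = r sin θ − e = 11.370056 − 6 = 5.370056
sin φ = h / L = 5.370056 / 203 = 0.02645348
φ = arcsin(0.02645348) = 1.515850°

1.5158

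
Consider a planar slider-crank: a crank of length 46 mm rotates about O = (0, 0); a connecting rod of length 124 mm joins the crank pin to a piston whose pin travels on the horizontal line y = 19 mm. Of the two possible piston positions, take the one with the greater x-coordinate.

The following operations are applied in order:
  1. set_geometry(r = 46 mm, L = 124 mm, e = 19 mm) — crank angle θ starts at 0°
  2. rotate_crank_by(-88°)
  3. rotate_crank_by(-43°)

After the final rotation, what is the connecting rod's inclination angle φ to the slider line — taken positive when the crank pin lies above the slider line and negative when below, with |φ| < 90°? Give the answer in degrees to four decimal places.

set_geometry: r = 46 mm, L = 124 mm, e = 19 mm; θ ← 0°
rotate_crank_by(-88°): θ ← 0° -88° = -88°
rotate_crank_by(-43°): θ ← -88° -43° = -131°
crank pin P = (r cos θ, r sin θ) = (-30.178715, -34.716641)
h = r sin θ − e = -34.716641 − 19 = -53.716641
sin φ = h / L = -53.716641 / 124 = -0.43319872
φ = arcsin(-0.43319872) = -25.670731°

-25.6707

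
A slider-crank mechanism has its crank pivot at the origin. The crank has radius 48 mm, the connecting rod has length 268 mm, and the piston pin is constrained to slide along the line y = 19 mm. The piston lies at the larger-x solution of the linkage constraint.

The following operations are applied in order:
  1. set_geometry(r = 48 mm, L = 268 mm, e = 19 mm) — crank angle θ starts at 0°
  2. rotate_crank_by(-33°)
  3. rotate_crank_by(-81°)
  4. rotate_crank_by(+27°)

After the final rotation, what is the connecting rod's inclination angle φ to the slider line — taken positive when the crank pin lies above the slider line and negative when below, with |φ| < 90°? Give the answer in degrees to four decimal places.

-14.4630

set_geometry: r = 48 mm, L = 268 mm, e = 19 mm; θ ← 0°
rotate_crank_by(-33°): θ ← 0° -33° = -33°
rotate_crank_by(-81°): θ ← -33° -81° = -114°
rotate_crank_by(+27°): θ ← -114° +27° = -87°
crank pin P = (r cos θ, r sin θ) = (2.512126, -47.934218)
h = r sin θ − e = -47.934218 − 19 = -66.934218
sin φ = h / L = -66.934218 / 268 = -0.24975454
φ = arcsin(-0.24975454) = -14.462988°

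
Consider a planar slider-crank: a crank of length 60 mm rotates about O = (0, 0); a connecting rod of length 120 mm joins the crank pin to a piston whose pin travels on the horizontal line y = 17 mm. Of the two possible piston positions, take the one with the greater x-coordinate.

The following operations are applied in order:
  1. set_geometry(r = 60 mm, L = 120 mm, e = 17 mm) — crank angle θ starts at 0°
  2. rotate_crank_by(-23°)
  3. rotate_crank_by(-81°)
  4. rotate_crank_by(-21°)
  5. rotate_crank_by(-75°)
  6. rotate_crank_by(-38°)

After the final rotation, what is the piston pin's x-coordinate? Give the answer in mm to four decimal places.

83.3220

set_geometry: r = 60 mm, L = 120 mm, e = 17 mm; θ ← 0°
rotate_crank_by(-23°): θ ← 0° -23° = -23°
rotate_crank_by(-81°): θ ← -23° -81° = -104°
rotate_crank_by(-21°): θ ← -104° -21° = -125°
rotate_crank_by(-75°): θ ← -125° -75° = -200°
rotate_crank_by(-38°): θ ← -200° -38° = -238°
crank pin P = (r cos θ, r sin θ) = (-31.795156, 50.882886)
h = r sin θ − e = 50.882886 − 17 = 33.882886
x = r cos θ + √(L² − h²) = -31.795156 + √(14400.0 − 1148.0499) = -31.795156 + 115.117115 = 83.321959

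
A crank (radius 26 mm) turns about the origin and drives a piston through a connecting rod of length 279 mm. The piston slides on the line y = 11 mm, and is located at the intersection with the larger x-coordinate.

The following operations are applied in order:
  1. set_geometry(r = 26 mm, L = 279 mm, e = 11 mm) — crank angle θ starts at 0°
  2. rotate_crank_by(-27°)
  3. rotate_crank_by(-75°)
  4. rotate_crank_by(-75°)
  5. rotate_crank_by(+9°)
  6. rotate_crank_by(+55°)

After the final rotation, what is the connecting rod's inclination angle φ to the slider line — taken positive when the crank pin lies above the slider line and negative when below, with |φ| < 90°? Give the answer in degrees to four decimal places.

set_geometry: r = 26 mm, L = 279 mm, e = 11 mm; θ ← 0°
rotate_crank_by(-27°): θ ← 0° -27° = -27°
rotate_crank_by(-75°): θ ← -27° -75° = -102°
rotate_crank_by(-75°): θ ← -102° -75° = -177°
rotate_crank_by(+9°): θ ← -177° +9° = -168°
rotate_crank_by(+55°): θ ← -168° +55° = -113°
crank pin P = (r cos θ, r sin θ) = (-10.159009, -23.933126)
h = r sin θ − e = -23.933126 − 11 = -34.933126
sin φ = h / L = -34.933126 / 279 = -0.12520834
φ = arcsin(-0.12520834) = -7.192787°

-7.1928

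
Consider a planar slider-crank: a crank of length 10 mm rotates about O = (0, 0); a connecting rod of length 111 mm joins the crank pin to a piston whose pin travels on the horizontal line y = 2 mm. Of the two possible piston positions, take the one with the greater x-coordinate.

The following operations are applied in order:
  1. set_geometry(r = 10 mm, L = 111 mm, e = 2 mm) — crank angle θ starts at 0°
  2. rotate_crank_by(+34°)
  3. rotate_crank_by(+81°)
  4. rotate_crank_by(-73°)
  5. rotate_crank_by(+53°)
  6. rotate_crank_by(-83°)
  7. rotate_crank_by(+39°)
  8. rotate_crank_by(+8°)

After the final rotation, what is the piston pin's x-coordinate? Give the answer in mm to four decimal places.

115.9557

set_geometry: r = 10 mm, L = 111 mm, e = 2 mm; θ ← 0°
rotate_crank_by(+34°): θ ← 0° +34° = 34°
rotate_crank_by(+81°): θ ← 34° +81° = 115°
rotate_crank_by(-73°): θ ← 115° -73° = 42°
rotate_crank_by(+53°): θ ← 42° +53° = 95°
rotate_crank_by(-83°): θ ← 95° -83° = 12°
rotate_crank_by(+39°): θ ← 12° +39° = 51°
rotate_crank_by(+8°): θ ← 51° +8° = 59°
crank pin P = (r cos θ, r sin θ) = (5.150381, 8.571673)
h = r sin θ − e = 8.571673 − 2 = 6.571673
x = r cos θ + √(L² − h²) = 5.150381 + √(12321.0 − 43.1869) = 5.150381 + 110.805294 = 115.955674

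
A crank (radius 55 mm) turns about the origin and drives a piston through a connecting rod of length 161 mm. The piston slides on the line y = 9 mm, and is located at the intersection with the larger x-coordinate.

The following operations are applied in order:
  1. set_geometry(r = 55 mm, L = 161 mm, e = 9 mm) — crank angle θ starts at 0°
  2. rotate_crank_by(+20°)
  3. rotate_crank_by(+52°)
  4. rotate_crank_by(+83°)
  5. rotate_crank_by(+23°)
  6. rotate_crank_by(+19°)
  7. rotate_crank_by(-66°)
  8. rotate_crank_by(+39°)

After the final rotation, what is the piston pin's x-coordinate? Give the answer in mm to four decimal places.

106.8346

set_geometry: r = 55 mm, L = 161 mm, e = 9 mm; θ ← 0°
rotate_crank_by(+20°): θ ← 0° +20° = 20°
rotate_crank_by(+52°): θ ← 20° +52° = 72°
rotate_crank_by(+83°): θ ← 72° +83° = 155°
rotate_crank_by(+23°): θ ← 155° +23° = 178°
rotate_crank_by(+19°): θ ← 178° +19° = 197°
rotate_crank_by(-66°): θ ← 197° -66° = 131°
rotate_crank_by(+39°): θ ← 131° +39° = 170°
crank pin P = (r cos θ, r sin θ) = (-54.164426, 9.550650)
h = r sin θ − e = 9.550650 − 9 = 0.550650
x = r cos θ + √(L² − h²) = -54.164426 + √(25921.0 − 0.3032) = -54.164426 + 160.999058 = 106.834632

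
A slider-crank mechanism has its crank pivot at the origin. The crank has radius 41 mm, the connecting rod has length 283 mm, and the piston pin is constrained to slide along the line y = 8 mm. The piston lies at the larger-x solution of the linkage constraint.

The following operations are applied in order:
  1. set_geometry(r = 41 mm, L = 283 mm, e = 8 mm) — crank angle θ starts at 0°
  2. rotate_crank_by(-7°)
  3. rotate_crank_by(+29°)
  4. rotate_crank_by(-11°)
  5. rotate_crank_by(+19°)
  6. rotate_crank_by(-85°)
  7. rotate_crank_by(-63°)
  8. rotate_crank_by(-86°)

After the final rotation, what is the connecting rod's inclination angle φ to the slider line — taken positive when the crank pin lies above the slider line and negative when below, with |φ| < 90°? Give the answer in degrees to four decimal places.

1.7568

set_geometry: r = 41 mm, L = 283 mm, e = 8 mm; θ ← 0°
rotate_crank_by(-7°): θ ← 0° -7° = -7°
rotate_crank_by(+29°): θ ← -7° +29° = 22°
rotate_crank_by(-11°): θ ← 22° -11° = 11°
rotate_crank_by(+19°): θ ← 11° +19° = 30°
rotate_crank_by(-85°): θ ← 30° -85° = -55°
rotate_crank_by(-63°): θ ← -55° -63° = -118°
rotate_crank_by(-86°): θ ← -118° -86° = -204°
crank pin P = (r cos θ, r sin θ) = (-37.455364, 16.676202)
h = r sin θ − e = 16.676202 − 8 = 8.676202
sin φ = h / L = 8.676202 / 283 = 0.03065796
φ = arcsin(0.03065796) = 1.756847°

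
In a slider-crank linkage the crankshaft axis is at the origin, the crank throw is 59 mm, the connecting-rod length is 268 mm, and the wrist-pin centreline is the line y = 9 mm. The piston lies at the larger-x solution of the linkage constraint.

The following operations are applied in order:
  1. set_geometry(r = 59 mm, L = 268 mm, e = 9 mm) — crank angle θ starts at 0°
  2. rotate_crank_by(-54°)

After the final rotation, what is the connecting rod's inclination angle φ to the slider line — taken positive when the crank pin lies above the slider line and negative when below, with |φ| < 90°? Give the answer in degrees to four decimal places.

set_geometry: r = 59 mm, L = 268 mm, e = 9 mm; θ ← 0°
rotate_crank_by(-54°): θ ← 0° -54° = -54°
crank pin P = (r cos θ, r sin θ) = (34.679330, -47.732003)
h = r sin θ − e = -47.732003 − 9 = -56.732003
sin φ = h / L = -56.732003 / 268 = -0.21168658
φ = arcsin(-0.21168658) = -12.221208°

-12.2212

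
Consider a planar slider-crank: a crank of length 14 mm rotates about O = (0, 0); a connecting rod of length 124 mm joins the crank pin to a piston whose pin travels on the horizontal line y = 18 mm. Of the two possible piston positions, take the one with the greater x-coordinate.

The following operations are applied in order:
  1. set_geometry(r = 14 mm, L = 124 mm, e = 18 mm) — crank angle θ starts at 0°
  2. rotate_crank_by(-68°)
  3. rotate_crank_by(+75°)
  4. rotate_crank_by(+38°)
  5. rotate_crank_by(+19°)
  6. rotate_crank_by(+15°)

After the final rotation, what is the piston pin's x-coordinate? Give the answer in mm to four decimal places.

set_geometry: r = 14 mm, L = 124 mm, e = 18 mm; θ ← 0°
rotate_crank_by(-68°): θ ← 0° -68° = -68°
rotate_crank_by(+75°): θ ← -68° +75° = 7°
rotate_crank_by(+38°): θ ← 7° +38° = 45°
rotate_crank_by(+19°): θ ← 45° +19° = 64°
rotate_crank_by(+15°): θ ← 64° +15° = 79°
crank pin P = (r cos θ, r sin θ) = (2.671326, 13.742781)
h = r sin θ − e = 13.742781 − 18 = -4.257219
x = r cos θ + √(L² − h²) = 2.671326 + √(15376.0 − 18.1239) = 2.671326 + 123.926898 = 126.598224

126.5982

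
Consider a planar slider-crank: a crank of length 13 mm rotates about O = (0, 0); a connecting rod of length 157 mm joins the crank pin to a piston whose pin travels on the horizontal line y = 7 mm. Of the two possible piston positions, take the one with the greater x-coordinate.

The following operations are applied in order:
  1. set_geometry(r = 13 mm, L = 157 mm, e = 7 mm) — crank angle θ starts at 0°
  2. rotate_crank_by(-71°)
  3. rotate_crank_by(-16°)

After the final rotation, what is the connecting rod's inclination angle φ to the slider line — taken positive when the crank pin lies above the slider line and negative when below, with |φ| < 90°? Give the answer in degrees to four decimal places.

-7.3122

set_geometry: r = 13 mm, L = 157 mm, e = 7 mm; θ ← 0°
rotate_crank_by(-71°): θ ← 0° -71° = -71°
rotate_crank_by(-16°): θ ← -71° -16° = -87°
crank pin P = (r cos θ, r sin θ) = (0.680367, -12.982184)
h = r sin θ − e = -12.982184 − 7 = -19.982184
sin φ = h / L = -19.982184 / 157 = -0.12727506
φ = arcsin(-0.12727506) = -7.312157°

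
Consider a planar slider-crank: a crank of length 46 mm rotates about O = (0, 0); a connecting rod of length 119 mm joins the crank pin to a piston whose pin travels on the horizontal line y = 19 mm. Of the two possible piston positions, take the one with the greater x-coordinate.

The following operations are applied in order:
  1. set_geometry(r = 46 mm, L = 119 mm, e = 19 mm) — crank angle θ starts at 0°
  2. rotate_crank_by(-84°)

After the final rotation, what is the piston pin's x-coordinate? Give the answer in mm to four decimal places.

104.6517

set_geometry: r = 46 mm, L = 119 mm, e = 19 mm; θ ← 0°
rotate_crank_by(-84°): θ ← 0° -84° = -84°
crank pin P = (r cos θ, r sin θ) = (4.808309, -45.748007)
h = r sin θ − e = -45.748007 − 19 = -64.748007
x = r cos θ + √(L² − h²) = 4.808309 + √(14161.0 − 4192.3044) = 4.808309 + 99.843355 = 104.651664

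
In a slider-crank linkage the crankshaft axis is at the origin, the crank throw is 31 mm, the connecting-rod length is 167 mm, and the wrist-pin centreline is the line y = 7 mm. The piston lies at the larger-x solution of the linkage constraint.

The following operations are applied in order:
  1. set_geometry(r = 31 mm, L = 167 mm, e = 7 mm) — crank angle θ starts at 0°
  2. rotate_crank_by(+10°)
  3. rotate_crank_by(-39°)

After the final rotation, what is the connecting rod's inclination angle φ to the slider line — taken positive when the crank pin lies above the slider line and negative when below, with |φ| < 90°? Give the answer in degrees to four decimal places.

-7.5800

set_geometry: r = 31 mm, L = 167 mm, e = 7 mm; θ ← 0°
rotate_crank_by(+10°): θ ← 0° +10° = 10°
rotate_crank_by(-39°): θ ← 10° -39° = -29°
crank pin P = (r cos θ, r sin θ) = (27.113211, -15.029098)
h = r sin θ − e = -15.029098 − 7 = -22.029098
sin φ = h / L = -22.029098 / 167 = -0.13191077
φ = arcsin(-0.13191077) = -7.580022°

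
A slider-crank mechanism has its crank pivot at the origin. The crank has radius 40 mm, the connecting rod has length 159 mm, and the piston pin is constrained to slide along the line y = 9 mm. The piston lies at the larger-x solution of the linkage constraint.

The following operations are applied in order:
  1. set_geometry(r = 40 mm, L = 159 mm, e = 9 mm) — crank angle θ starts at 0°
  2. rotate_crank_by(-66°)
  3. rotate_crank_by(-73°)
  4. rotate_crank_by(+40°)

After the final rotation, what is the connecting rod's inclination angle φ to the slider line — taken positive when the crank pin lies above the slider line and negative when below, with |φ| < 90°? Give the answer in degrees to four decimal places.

set_geometry: r = 40 mm, L = 159 mm, e = 9 mm; θ ← 0°
rotate_crank_by(-66°): θ ← 0° -66° = -66°
rotate_crank_by(-73°): θ ← -66° -73° = -139°
rotate_crank_by(+40°): θ ← -139° +40° = -99°
crank pin P = (r cos θ, r sin θ) = (-6.257379, -39.507534)
h = r sin θ − e = -39.507534 − 9 = -48.507534
sin φ = h / L = -48.507534 / 159 = -0.30507883
φ = arcsin(-0.30507883) = -17.762906°

-17.7629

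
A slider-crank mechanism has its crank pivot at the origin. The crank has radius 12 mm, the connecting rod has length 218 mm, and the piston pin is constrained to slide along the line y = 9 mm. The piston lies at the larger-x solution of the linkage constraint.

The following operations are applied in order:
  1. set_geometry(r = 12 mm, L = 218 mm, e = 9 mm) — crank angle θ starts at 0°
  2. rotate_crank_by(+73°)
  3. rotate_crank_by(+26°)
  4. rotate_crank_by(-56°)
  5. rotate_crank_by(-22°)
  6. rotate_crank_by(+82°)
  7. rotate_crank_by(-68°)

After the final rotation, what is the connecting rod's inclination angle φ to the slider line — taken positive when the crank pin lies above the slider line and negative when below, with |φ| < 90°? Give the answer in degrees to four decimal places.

-0.5564

set_geometry: r = 12 mm, L = 218 mm, e = 9 mm; θ ← 0°
rotate_crank_by(+73°): θ ← 0° +73° = 73°
rotate_crank_by(+26°): θ ← 73° +26° = 99°
rotate_crank_by(-56°): θ ← 99° -56° = 43°
rotate_crank_by(-22°): θ ← 43° -22° = 21°
rotate_crank_by(+82°): θ ← 21° +82° = 103°
rotate_crank_by(-68°): θ ← 103° -68° = 35°
crank pin P = (r cos θ, r sin θ) = (9.829825, 6.882917)
h = r sin θ − e = 6.882917 − 9 = -2.117083
sin φ = h / L = -2.117083 / 218 = -0.00971139
φ = arcsin(-0.00971139) = -0.556430°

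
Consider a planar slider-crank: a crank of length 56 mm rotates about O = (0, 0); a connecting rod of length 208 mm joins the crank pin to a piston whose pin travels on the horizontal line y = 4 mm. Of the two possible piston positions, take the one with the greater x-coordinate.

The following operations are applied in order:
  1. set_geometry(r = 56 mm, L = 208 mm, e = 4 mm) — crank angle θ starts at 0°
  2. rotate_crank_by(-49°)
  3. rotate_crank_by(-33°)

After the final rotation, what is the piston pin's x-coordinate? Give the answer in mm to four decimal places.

207.1153

set_geometry: r = 56 mm, L = 208 mm, e = 4 mm; θ ← 0°
rotate_crank_by(-49°): θ ← 0° -49° = -49°
rotate_crank_by(-33°): θ ← -49° -33° = -82°
crank pin P = (r cos θ, r sin θ) = (7.793694, -55.455012)
h = r sin θ − e = -55.455012 − 4 = -59.455012
x = r cos θ + √(L² − h²) = 7.793694 + √(43264.0 − 3534.8984) = 7.793694 + 199.321603 = 207.115297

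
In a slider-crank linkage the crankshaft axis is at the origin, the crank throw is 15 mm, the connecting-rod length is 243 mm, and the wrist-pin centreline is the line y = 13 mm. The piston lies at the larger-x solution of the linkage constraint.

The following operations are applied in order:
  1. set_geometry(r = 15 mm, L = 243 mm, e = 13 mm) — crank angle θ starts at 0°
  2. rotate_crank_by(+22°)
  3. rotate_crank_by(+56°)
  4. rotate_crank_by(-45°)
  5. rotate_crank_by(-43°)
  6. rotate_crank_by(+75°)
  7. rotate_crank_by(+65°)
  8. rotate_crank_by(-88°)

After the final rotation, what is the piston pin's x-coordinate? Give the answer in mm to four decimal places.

set_geometry: r = 15 mm, L = 243 mm, e = 13 mm; θ ← 0°
rotate_crank_by(+22°): θ ← 0° +22° = 22°
rotate_crank_by(+56°): θ ← 22° +56° = 78°
rotate_crank_by(-45°): θ ← 78° -45° = 33°
rotate_crank_by(-43°): θ ← 33° -43° = -10°
rotate_crank_by(+75°): θ ← -10° +75° = 65°
rotate_crank_by(+65°): θ ← 65° +65° = 130°
rotate_crank_by(-88°): θ ← 130° -88° = 42°
crank pin P = (r cos θ, r sin θ) = (11.147172, 10.036959)
h = r sin θ − e = 10.036959 − 13 = -2.963041
x = r cos θ + √(L² − h²) = 11.147172 + √(59049.0 − 8.7796) = 11.147172 + 242.981934 = 254.129107

254.1291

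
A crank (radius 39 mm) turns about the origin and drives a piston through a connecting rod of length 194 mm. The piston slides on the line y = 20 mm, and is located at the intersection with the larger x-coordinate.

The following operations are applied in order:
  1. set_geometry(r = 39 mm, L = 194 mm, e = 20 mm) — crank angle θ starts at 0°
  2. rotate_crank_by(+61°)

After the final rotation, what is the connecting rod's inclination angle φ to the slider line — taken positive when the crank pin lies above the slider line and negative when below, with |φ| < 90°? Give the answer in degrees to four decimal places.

4.1710

set_geometry: r = 39 mm, L = 194 mm, e = 20 mm; θ ← 0°
rotate_crank_by(+61°): θ ← 0° +61° = 61°
crank pin P = (r cos θ, r sin θ) = (18.907575, 34.110169)
h = r sin θ − e = 34.110169 − 20 = 14.110169
sin φ = h / L = 14.110169 / 194 = 0.07273283
φ = arcsin(0.07273283) = 4.170967°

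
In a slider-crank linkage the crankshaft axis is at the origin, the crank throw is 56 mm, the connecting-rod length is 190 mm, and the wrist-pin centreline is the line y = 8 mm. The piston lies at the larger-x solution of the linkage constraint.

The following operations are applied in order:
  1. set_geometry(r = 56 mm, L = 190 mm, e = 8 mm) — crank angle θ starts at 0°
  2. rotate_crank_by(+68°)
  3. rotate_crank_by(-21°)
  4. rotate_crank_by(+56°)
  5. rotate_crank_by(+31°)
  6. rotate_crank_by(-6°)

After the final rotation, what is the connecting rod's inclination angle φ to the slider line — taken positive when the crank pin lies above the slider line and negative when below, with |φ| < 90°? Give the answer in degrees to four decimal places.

10.9616

set_geometry: r = 56 mm, L = 190 mm, e = 8 mm; θ ← 0°
rotate_crank_by(+68°): θ ← 0° +68° = 68°
rotate_crank_by(-21°): θ ← 68° -21° = 47°
rotate_crank_by(+56°): θ ← 47° +56° = 103°
rotate_crank_by(+31°): θ ← 103° +31° = 134°
rotate_crank_by(-6°): θ ← 134° -6° = 128°
crank pin P = (r cos θ, r sin θ) = (-34.477043, 44.128602)
h = r sin θ − e = 44.128602 − 8 = 36.128602
sin φ = h / L = 36.128602 / 190 = 0.19015054
φ = arcsin(0.19015054) = 10.961570°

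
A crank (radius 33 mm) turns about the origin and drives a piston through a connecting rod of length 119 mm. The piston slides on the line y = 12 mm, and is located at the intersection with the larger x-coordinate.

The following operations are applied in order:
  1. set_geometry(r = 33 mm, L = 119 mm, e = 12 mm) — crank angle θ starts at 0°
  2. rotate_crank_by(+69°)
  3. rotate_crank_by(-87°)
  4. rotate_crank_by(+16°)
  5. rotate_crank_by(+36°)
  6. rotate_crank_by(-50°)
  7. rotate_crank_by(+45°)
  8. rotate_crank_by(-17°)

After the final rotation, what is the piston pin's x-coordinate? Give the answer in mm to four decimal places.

set_geometry: r = 33 mm, L = 119 mm, e = 12 mm; θ ← 0°
rotate_crank_by(+69°): θ ← 0° +69° = 69°
rotate_crank_by(-87°): θ ← 69° -87° = -18°
rotate_crank_by(+16°): θ ← -18° +16° = -2°
rotate_crank_by(+36°): θ ← -2° +36° = 34°
rotate_crank_by(-50°): θ ← 34° -50° = -16°
rotate_crank_by(+45°): θ ← -16° +45° = 29°
rotate_crank_by(-17°): θ ← 29° -17° = 12°
crank pin P = (r cos θ, r sin θ) = (32.278871, 6.861086)
h = r sin θ − e = 6.861086 − 12 = -5.138914
x = r cos θ + √(L² − h²) = 32.278871 + √(14161.0 − 26.4084) = 32.278871 + 118.888988 = 151.167859

151.1679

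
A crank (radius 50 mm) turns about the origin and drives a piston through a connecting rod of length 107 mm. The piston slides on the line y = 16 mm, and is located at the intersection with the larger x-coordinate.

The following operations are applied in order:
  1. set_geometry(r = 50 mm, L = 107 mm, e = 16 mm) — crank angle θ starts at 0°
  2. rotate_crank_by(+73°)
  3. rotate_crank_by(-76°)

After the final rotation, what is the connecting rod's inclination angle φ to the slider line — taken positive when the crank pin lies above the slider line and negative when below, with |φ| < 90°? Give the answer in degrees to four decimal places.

-10.0198

set_geometry: r = 50 mm, L = 107 mm, e = 16 mm; θ ← 0°
rotate_crank_by(+73°): θ ← 0° +73° = 73°
rotate_crank_by(-76°): θ ← 73° -76° = -3°
crank pin P = (r cos θ, r sin θ) = (49.931477, -2.616798)
h = r sin θ − e = -2.616798 − 16 = -18.616798
sin φ = h / L = -18.616798 / 107 = -0.17398876
φ = arcsin(-0.17398876) = -10.019816°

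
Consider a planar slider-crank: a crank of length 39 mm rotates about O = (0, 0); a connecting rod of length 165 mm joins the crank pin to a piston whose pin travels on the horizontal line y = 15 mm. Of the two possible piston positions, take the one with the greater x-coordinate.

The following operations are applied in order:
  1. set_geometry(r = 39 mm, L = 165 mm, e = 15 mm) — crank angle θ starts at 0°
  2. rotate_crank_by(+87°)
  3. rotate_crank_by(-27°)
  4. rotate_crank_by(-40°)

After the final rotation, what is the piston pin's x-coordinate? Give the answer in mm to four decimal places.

201.6396

set_geometry: r = 39 mm, L = 165 mm, e = 15 mm; θ ← 0°
rotate_crank_by(+87°): θ ← 0° +87° = 87°
rotate_crank_by(-27°): θ ← 87° -27° = 60°
rotate_crank_by(-40°): θ ← 60° -40° = 20°
crank pin P = (r cos θ, r sin θ) = (36.648012, 13.338786)
h = r sin θ − e = 13.338786 − 15 = -1.661214
x = r cos θ + √(L² − h²) = 36.648012 + √(27225.0 − 2.7596) = 36.648012 + 164.991637 = 201.639649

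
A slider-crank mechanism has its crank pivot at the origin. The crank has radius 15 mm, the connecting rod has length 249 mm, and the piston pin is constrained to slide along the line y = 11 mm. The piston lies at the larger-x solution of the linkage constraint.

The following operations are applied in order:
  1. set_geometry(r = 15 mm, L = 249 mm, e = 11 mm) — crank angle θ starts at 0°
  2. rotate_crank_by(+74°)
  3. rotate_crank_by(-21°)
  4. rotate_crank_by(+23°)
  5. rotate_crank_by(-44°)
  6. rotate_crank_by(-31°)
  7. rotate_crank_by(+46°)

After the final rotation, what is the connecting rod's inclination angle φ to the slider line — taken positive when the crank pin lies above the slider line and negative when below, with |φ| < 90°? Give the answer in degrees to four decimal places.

set_geometry: r = 15 mm, L = 249 mm, e = 11 mm; θ ← 0°
rotate_crank_by(+74°): θ ← 0° +74° = 74°
rotate_crank_by(-21°): θ ← 74° -21° = 53°
rotate_crank_by(+23°): θ ← 53° +23° = 76°
rotate_crank_by(-44°): θ ← 76° -44° = 32°
rotate_crank_by(-31°): θ ← 32° -31° = 1°
rotate_crank_by(+46°): θ ← 1° +46° = 47°
crank pin P = (r cos θ, r sin θ) = (10.229975, 10.970306)
h = r sin θ − e = 10.970306 − 11 = -0.029694
sin φ = h / L = -0.029694 / 249 = -0.00011925
φ = arcsin(-0.00011925) = -0.006833°

-0.0068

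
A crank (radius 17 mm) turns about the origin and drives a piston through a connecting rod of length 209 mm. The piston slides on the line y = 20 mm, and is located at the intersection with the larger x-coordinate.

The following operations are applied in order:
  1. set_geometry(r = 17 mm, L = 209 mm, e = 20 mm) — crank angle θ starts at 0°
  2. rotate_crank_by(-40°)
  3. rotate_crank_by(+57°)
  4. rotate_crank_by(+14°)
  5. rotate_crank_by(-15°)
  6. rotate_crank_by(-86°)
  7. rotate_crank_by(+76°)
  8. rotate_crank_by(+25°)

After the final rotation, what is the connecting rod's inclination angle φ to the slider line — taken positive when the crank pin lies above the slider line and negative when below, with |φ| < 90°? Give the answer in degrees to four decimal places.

set_geometry: r = 17 mm, L = 209 mm, e = 20 mm; θ ← 0°
rotate_crank_by(-40°): θ ← 0° -40° = -40°
rotate_crank_by(+57°): θ ← -40° +57° = 17°
rotate_crank_by(+14°): θ ← 17° +14° = 31°
rotate_crank_by(-15°): θ ← 31° -15° = 16°
rotate_crank_by(-86°): θ ← 16° -86° = -70°
rotate_crank_by(+76°): θ ← -70° +76° = 6°
rotate_crank_by(+25°): θ ← 6° +25° = 31°
crank pin P = (r cos θ, r sin θ) = (14.571844, 8.755647)
h = r sin θ − e = 8.755647 − 20 = -11.244353
sin φ = h / L = -11.244353 / 209 = -0.05380073
φ = arcsin(-0.05380073) = -3.084044°

-3.0840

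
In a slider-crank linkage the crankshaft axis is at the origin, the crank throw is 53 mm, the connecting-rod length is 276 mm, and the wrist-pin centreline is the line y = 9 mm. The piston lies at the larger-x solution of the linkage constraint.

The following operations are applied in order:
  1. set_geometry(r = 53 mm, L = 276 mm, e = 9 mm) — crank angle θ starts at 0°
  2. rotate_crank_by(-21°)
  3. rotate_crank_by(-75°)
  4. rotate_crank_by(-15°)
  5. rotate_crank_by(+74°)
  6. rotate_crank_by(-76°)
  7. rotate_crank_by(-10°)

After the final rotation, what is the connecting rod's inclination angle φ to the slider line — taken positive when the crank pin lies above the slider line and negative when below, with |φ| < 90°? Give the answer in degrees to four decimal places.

-11.1663

set_geometry: r = 53 mm, L = 276 mm, e = 9 mm; θ ← 0°
rotate_crank_by(-21°): θ ← 0° -21° = -21°
rotate_crank_by(-75°): θ ← -21° -75° = -96°
rotate_crank_by(-15°): θ ← -96° -15° = -111°
rotate_crank_by(+74°): θ ← -111° +74° = -37°
rotate_crank_by(-76°): θ ← -37° -76° = -113°
rotate_crank_by(-10°): θ ← -113° -10° = -123°
crank pin P = (r cos θ, r sin θ) = (-28.865869, -44.449540)
h = r sin θ − e = -44.449540 − 9 = -53.449540
sin φ = h / L = -53.449540 / 276 = -0.19365775
φ = arcsin(-0.19365775) = -11.166324°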